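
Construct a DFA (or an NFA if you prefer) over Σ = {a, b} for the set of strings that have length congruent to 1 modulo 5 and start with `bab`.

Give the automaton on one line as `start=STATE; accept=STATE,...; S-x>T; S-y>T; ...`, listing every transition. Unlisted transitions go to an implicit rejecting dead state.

Handle the two conditions separately and then intersect. The first has 5 states tracking the input length modulo 5; the second has 5 states tracking whether the input so far still matches the prefix `bab`. A product state is a pair (one from each), accepting exactly when both do. Minimizing collapses redundant product states.
A 9-state machine:
        a   b  
>  q0   q1  q2 
   q1   q1  q1 
   q2   q3  q1 
   q3   q1  q4 
   q4   q5  q5 
   q5   q6  q6 
   q6   q7  q7 
 * q7   q8  q8 
   q8   q4  q4 
(> = start, * = accepting)

start=q0; accept=q7; q0-a>q1; q0-b>q2; q1-a>q1; q1-b>q1; q2-a>q3; q2-b>q1; q3-a>q1; q3-b>q4; q4-a>q5; q4-b>q5; q5-a>q6; q5-b>q6; q6-a>q7; q6-b>q7; q7-a>q8; q7-b>q8; q8-a>q4; q8-b>q4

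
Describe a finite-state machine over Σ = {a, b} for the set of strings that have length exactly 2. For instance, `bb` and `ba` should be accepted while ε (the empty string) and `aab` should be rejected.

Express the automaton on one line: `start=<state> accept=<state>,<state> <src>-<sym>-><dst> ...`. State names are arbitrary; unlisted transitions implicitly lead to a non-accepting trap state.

Count input length up to 3: every symbol moves from S0 toward S3, which means 'more than 2' and absorbs. Accept from {S2}.
        a   b  
>  S0   S1  S1 
   S1   S2  S2 
 * S2   S3  S3 
   S3   S3  S3 
(> = start, * = accepting)

start=S0 accept=S2 S0-a->S1 S0-b->S1 S1-a->S2 S1-b->S2 S2-a->S3 S2-b->S3 S3-a->S3 S3-b->S3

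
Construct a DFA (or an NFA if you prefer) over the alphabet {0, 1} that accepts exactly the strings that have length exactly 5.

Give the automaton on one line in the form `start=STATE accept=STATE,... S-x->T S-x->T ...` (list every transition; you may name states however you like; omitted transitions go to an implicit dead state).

We only need to distinguish lengths 0, 1, …, 5, and '>5'. Chain s0 → s1 → s2 → s3 → s4 → s5 → s6 on every symbol, with s6 looping. Accepting states: {s5}.
        0   1  
>  s0   s1  s1 
   s1   s2  s2 
   s2   s3  s3 
   s3   s4  s4 
   s4   s5  s5 
 * s5   s6  s6 
   s6   s6  s6 
(> = start, * = accepting)

start=s0 accept=s5 s0-0->s1 s0-1->s1 s1-0->s2 s1-1->s2 s2-0->s3 s2-1->s3 s3-0->s4 s3-1->s4 s4-0->s5 s4-1->s5 s5-0->s6 s5-1->s6 s6-0->s6 s6-1->s6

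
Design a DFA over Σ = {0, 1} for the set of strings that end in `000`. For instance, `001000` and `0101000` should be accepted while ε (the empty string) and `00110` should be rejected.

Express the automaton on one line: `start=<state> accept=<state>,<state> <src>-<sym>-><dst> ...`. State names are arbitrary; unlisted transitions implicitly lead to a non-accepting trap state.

Remember how much of `000` the current input suffix matches. State q0 means no match yet; q1 means the last symbol is `0`; q2 means the last 2 symbols are `00`; q3 means the last 3 symbols are `000`. Only q3 accepts. On a mismatch, fall back to the longest proper suffix that is still a prefix of `000`.
With 4 states:
        0   1  
>  q0   q1  q0 
   q1   q2  q0 
   q2   q3  q0 
 * q3   q3  q0 
(> = start, * = accepting)

start=q0 accept=q3 q0-0->q1 q0-1->q0 q1-0->q2 q1-1->q0 q2-0->q3 q2-1->q0 q3-0->q3 q3-1->q0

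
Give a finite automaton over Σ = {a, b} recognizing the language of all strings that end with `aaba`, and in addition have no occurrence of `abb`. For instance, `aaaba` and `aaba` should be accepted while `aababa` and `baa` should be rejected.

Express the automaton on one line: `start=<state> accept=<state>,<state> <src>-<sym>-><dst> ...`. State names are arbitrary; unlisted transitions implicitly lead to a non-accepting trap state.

Run two small machines in parallel and take their product. One (5 states) tracks how much of the suffix `aaba` has currently been matched; the other (4 states) tracks partial matches of the forbidden pattern `abb`. Each combined state is a pair, one component from each; accept when both components accept. After merging equivalent states the machine shrinks.
With 7 states:
        a   b  
>  q0   q1  q0 
   q1   q2  q3 
   q2   q2  q4 
   q3   q1  q5 
   q4   q6  q5 
   q5   q5  q5 
 * q6   q2  q3 
(> = start, * = accepting)

start=q0 accept=q6 q0-a->q1 q0-b->q0 q1-a->q2 q1-b->q3 q2-a->q2 q2-b->q4 q3-a->q1 q3-b->q5 q4-a->q6 q4-b->q5 q5-a->q5 q5-b->q5 q6-a->q2 q6-b->q3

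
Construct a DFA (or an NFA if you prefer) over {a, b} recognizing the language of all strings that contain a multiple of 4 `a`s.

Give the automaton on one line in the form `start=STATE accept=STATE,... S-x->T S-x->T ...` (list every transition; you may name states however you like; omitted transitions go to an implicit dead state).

Keep the running count of `a`s modulo 4: each `a` advances along the cycle q0 → q1 → q2 → q3 → q0 while other symbols loop. Accept at q0.
A 4-state machine:
        a   b  
>* q0   q1  q0 
   q1   q2  q1 
   q2   q3  q2 
   q3   q0  q3 
(> = start, * = accepting)

start=q0 accept=q0 q0-a->q1 q0-b->q0 q1-a->q2 q1-b->q1 q2-a->q3 q2-b->q2 q3-a->q0 q3-b->q3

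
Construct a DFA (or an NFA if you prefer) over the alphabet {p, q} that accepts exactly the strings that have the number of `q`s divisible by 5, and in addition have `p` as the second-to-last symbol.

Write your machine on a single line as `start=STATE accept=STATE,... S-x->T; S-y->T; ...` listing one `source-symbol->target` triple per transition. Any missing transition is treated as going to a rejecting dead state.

Handle the two conditions separately and then intersect. The first has 5 states tracking the count of `q`s modulo 5; the second has 7 states tracking the last 2 symbols read. A product state is a pair (one from each), accepting exactly when both do.
          p    q  
>  S0     S1   S2 
   S1     S3   S4 
   S2     S5   S6 
 * S3     S3   S4 
   S4     S5   S6 
   S5     S7   S8 
   S6     S9  S10 
   S7     S7   S8 
   S8     S9  S10 
   S9    S11  S12 
   S10   S13  S14 
   S11   S11  S12 
   S12   S13  S14 
   S13   S15  S16 
   S14   S17  S18 
   S15   S15  S16 
   S16   S17  S18 
   S17   S19  S20 
   S18   S21  S22 
   S19   S19  S20 
 * S20   S21  S22 
   S21    S3   S4 
   S22    S5   S6 
(> = start, * = accepting)

start=S0; accept=S3,S20; S0-p->S1; S0-q->S2; S1-p->S3; S1-q->S4; S2-p->S5; S2-q->S6; S3-p->S3; S3-q->S4; S4-p->S5; S4-q->S6; S5-p->S7; S5-q->S8; S6-p->S9; S6-q->S10; S7-p->S7; S7-q->S8; S8-p->S9; S8-q->S10; S9-p->S11; S9-q->S12; S10-p->S13; S10-q->S14; S11-p->S11; S11-q->S12; S12-p->S13; S12-q->S14; S13-p->S15; S13-q->S16; S14-p->S17; S14-q->S18; S15-p->S15; S15-q->S16; S16-p->S17; S16-q->S18; S17-p->S19; S17-q->S20; S18-p->S21; S18-q->S22; S19-p->S19; S19-q->S20; S20-p->S21; S20-q->S22; S21-p->S3; S21-q->S4; S22-p->S5; S22-q->S6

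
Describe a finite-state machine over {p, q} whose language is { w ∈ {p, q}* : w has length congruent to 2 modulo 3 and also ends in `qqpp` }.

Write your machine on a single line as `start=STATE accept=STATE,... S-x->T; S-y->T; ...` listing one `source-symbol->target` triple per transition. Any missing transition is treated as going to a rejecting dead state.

Run two small machines in parallel and take their product. The first has 3 states tracking the input length modulo 3; the second has 5 states tracking how much of the suffix `qqpp` has currently been matched. A product state is a pair (one from each), accepting exactly when both do. Equivalent product states are then merged.
With 7 states:
        p   q  
>  s0   s1  s1 
   s1   s2  s3 
   s2   s0  s0 
   s3   s0  s4 
   s4   s5  s1 
   s5   s6  s3 
 * s6   s0  s0 
(> = start, * = accepting)

start=s0; accept=s6; s0-p->s1; s0-q->s1; s1-p->s2; s1-q->s3; s2-p->s0; s2-q->s0; s3-p->s0; s3-q->s4; s4-p->s5; s4-q->s1; s5-p->s6; s5-q->s3; s6-p->s0; s6-q->s0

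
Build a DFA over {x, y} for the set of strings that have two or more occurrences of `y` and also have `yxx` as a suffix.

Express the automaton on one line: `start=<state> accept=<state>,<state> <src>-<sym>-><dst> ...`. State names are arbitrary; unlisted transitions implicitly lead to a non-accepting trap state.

Run two small machines in parallel and take their product. One (4 states) tracks the count of `y`s, saturating at 3; the other (4 states) tracks how much of the suffix `yxx` has currently been matched. Each combined state is a pair, one component from each; accept when both components accept. After merging equivalent states the machine shrinks.
5 states suffice.
       x  y 
>  A   A  B 
   B   B  C 
   C   D  C 
   D   E  C 
 * E   B  C 
(> = start, * = accepting)

start=A accept=E A-x->A A-y->B B-x->B B-y->C C-x->D C-y->C D-x->E D-y->C E-x->B E-y->C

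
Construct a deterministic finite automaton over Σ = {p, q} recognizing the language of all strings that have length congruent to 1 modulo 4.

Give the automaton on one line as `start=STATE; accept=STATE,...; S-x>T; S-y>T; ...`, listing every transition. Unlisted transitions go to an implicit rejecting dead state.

Only the length mod 4 matters, so use a 4-cycle: from any state, every input symbol moves to the next state, wrapping S3 back to S0. Mark S1 accepting.
With 4 states:
        p   q  
>  S0   S1  S1 
 * S1   S2  S2 
   S2   S3  S3 
   S3   S0  S0 
(> = start, * = accepting)

start=S0; accept=S1; S0-p>S1; S0-q>S1; S1-p>S2; S1-q>S2; S2-p>S3; S2-q>S3; S3-p>S0; S3-q>S0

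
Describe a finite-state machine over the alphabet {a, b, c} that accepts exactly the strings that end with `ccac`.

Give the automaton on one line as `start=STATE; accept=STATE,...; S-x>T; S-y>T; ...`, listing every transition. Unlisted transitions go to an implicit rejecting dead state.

start=s0; accept=s4; s0-a>s0; s0-b>s0; s0-c>s1; s1-a>s0; s1-b>s0; s1-c>s2; s2-a>s3; s2-b>s0; s2-c>s2; s3-a>s0; s3-b>s0; s3-c>s4; s4-a>s0; s4-b>s0; s4-c>s2

Let each state record the length of the longest suffix of the input read so far that is also a prefix of `ccac`. s1 means the last symbol is `c`; s2 means the last 2 symbols are `cc`; s3 means the last 3 symbols are `cca`; s4 means the last 4 symbols are `ccac`. Accept only at s4, where the string currently ends in `ccac`.
5 states suffice.
        a   b   c  
>  s0   s0  s0  s1 
   s1   s0  s0  s2 
   s2   s3  s0  s2 
   s3   s0  s0  s4 
 * s4   s0  s0  s2 
(> = start, * = accepting)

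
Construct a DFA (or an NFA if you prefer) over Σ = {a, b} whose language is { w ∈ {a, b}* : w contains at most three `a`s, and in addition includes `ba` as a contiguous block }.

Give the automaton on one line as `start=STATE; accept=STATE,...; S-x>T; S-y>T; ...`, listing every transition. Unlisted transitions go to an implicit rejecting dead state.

start=s0; accept=s5,s8,s9; s0-a>s1; s0-b>s2; s1-a>s3; s1-b>s4; s2-a>s5; s2-b>s2; s3-a>s6; s3-b>s7; s4-a>s8; s4-b>s4; s5-a>s8; s5-b>s5; s6-a>s6; s6-b>s6; s7-a>s9; s7-b>s7; s8-a>s9; s8-b>s8; s9-a>s6; s9-b>s9

Run two small machines in parallel and take their product. One (5 states) tracks the count of `a`s, saturating at 4; the other (3 states) tracks whether and how much of `ba` has been seen. Each combined state is a pair, one component from each; accept when both components accept. Equivalent product states are then merged.
10 states suffice.
        a   b  
>  s0   s1  s2 
   s1   s3  s4 
   s2   s5  s2 
   s3   s6  s7 
   s4   s8  s4 
 * s5   s8  s5 
   s6   s6  s6 
   s7   s9  s7 
 * s8   s9  s8 
 * s9   s6  s9 
(> = start, * = accepting)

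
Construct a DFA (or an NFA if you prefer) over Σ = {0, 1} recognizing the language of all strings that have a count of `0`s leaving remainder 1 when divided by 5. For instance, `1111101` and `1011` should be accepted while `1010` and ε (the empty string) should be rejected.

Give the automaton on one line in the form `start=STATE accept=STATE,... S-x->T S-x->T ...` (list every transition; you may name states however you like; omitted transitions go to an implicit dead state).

Keep the running count of `0`s modulo 5: each `0` advances along the cycle A → B → C → D → E → A while other symbols loop. Accept at B.
With 5 states:
       0  1 
>  A   B  A 
 * B   C  B 
   C   D  C 
   D   E  D 
   E   A  E 
(> = start, * = accepting)

start=A accept=B A-0->B A-1->A B-0->C B-1->B C-0->D C-1->C D-0->E D-1->D E-0->A E-1->E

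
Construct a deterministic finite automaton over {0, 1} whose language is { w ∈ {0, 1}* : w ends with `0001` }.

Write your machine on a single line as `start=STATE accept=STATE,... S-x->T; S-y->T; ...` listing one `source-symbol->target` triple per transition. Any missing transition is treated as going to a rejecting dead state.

Remember how much of `0001` the current input suffix matches. State q0 means no match yet; q1 means the last symbol is `0`; q2 means the last 2 symbols are `00`; q3 means the last 3 symbols are `000`; q4 means the last 4 symbols are `0001`. Only q4 accepts. On a mismatch, fall back to the longest proper suffix that is still a prefix of `0001`.
A 5-state machine:
        0   1  
>  q0   q1  q0 
   q1   q2  q0 
   q2   q3  q0 
   q3   q3  q4 
 * q4   q1  q0 
(> = start, * = accepting)

start=q0; accept=q4; q0-0->q1; q0-1->q0; q1-0->q2; q1-1->q0; q2-0->q3; q2-1->q0; q3-0->q3; q3-1->q4; q4-0->q1; q4-1->q0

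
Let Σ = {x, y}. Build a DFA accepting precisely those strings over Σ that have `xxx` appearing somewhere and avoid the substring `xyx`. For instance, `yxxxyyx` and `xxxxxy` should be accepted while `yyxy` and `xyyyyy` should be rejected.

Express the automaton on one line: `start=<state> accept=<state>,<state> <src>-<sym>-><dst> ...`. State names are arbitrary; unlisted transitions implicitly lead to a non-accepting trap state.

start=S0 accept=S4,S6,S7 S0-x->S1 S0-y->S0 S1-x->S2 S1-y->S3 S2-x->S4 S2-y->S3 S3-x->S5 S3-y->S0 S4-x->S4 S4-y->S6 S5-x->S5 S5-y->S5 S6-x->S5 S6-y->S7 S7-x->S4 S7-y->S7

Run two small machines in parallel and take their product. The first has 4 states tracking whether and how much of `xxx` has been seen; the second has 4 states tracking partial matches of the forbidden pattern `xyx`. A product state is a pair (one from each), accepting exactly when both do. After merging equivalent states the machine shrinks.
An 8-state machine:
        x   y  
>  S0   S1  S0 
   S1   S2  S3 
   S2   S4  S3 
   S3   S5  S0 
 * S4   S4  S6 
   S5   S5  S5 
 * S6   S5  S7 
 * S7   S4  S7 
(> = start, * = accepting)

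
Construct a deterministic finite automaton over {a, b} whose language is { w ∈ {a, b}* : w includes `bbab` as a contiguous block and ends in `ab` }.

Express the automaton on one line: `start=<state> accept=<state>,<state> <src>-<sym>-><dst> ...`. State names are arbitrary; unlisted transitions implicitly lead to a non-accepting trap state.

Handle the two conditions separately and then intersect. The first has 5 states tracking whether and how much of `bbab` has been seen; the second has 3 states tracking how much of the suffix `ab` has currently been matched. A product state is a pair (one from each), accepting exactly when both do. After merging equivalent states the machine shrinks.
A 7-state machine:
        a   b  
>  q0   q0  q1 
   q1   q0  q2 
   q2   q3  q2 
   q3   q0  q4 
 * q4   q5  q6 
   q5   q5  q4 
   q6   q5  q6 
(> = start, * = accepting)

start=q0 accept=q4 q0-a->q0 q0-b->q1 q1-a->q0 q1-b->q2 q2-a->q3 q2-b->q2 q3-a->q0 q3-b->q4 q4-a->q5 q4-b->q6 q5-a->q5 q5-b->q4 q6-a->q5 q6-b->q6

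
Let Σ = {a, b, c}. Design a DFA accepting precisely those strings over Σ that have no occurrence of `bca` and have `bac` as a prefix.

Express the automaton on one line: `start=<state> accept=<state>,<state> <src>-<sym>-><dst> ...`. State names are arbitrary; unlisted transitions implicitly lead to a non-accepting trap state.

Handle the two conditions separately and then intersect. The first has 4 states tracking partial matches of the forbidden pattern `bca`; the second has 5 states tracking whether the input so far still matches the prefix `bac`. A product state is a pair (one from each), accepting exactly when both do. Minimizing collapses redundant product states.
7 states suffice.
        a   b   c  
>  q0   q1  q2  q1 
   q1   q1  q1  q1 
   q2   q3  q1  q1 
   q3   q1  q1  q4 
 * q4   q4  q5  q4 
 * q5   q4  q5  q6 
 * q6   q1  q5  q4 
(> = start, * = accepting)

start=q0 accept=q4,q5,q6 q0-a->q1 q0-b->q2 q0-c->q1 q1-a->q1 q1-b->q1 q1-c->q1 q2-a->q3 q2-b->q1 q2-c->q1 q3-a->q1 q3-b->q1 q3-c->q4 q4-a->q4 q4-b->q5 q4-c->q4 q5-a->q4 q5-b->q5 q5-c->q6 q6-a->q1 q6-b->q5 q6-c->q4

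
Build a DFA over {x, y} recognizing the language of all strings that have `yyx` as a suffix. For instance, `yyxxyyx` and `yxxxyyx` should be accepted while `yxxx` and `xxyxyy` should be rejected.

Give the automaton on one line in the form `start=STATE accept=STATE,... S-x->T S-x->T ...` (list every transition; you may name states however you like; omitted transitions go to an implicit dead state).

start=s0 accept=s3 s0-x->s0 s0-y->s1 s1-x->s0 s1-y->s2 s2-x->s3 s2-y->s2 s3-x->s0 s3-y->s1

Let each state record the length of the longest suffix of the input read so far that is also a prefix of `yyx`. s1 means the last symbol is `y`; s2 means the last 2 symbols are `yy`; s3 means the last 3 symbols are `yyx`. Accept only at s3, where the string currently ends in `yyx`.
A 4-state machine:
        x   y  
>  s0   s0  s1 
   s1   s0  s2 
   s2   s3  s2 
 * s3   s0  s1 
(> = start, * = accepting)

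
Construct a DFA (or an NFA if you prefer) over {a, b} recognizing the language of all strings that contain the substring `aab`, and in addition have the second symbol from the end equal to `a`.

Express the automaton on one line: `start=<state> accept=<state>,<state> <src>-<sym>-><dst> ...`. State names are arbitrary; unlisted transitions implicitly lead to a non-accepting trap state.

Build one automaton per condition and run them in lockstep. The first has 4 states tracking whether and how much of `aab` has been seen; the second has 7 states tracking the last 2 symbols read. A product state is a pair (one from each), accepting exactly when both do. After merging equivalent states the machine shrinks.
A 7-state machine:
        a   b  
>  q0   q1  q0 
   q1   q2  q0 
   q2   q2  q3 
 * q3   q4  q5 
   q4   q6  q3 
   q5   q4  q5 
 * q6   q6  q3 
(> = start, * = accepting)

start=q0 accept=q3,q6 q0-a->q1 q0-b->q0 q1-a->q2 q1-b->q0 q2-a->q2 q2-b->q3 q3-a->q4 q3-b->q5 q4-a->q6 q4-b->q3 q5-a->q4 q5-b->q5 q6-a->q6 q6-b->q3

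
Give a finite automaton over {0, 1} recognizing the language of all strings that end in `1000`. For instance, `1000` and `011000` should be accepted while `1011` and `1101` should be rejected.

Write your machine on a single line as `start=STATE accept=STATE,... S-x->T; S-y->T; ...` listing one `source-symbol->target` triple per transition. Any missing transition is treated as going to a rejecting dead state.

start=q0; accept=q4; q0-0->q0; q0-1->q1; q1-0->q2; q1-1->q1; q2-0->q3; q2-1->q1; q3-0->q4; q3-1->q1; q4-0->q0; q4-1->q1

Let each state record the length of the longest suffix of the input read so far that is also a prefix of `1000`. q1 means the last symbol is `1`; q2 means the last 2 symbols are `10`; q3 means the last 3 symbols are `100`; q4 means the last 4 symbols are `1000`. Accept only at q4, where the string currently ends in `1000`.
        0   1  
>  q0   q0  q1 
   q1   q2  q1 
   q2   q3  q1 
   q3   q4  q1 
 * q4   q0  q1 
(> = start, * = accepting)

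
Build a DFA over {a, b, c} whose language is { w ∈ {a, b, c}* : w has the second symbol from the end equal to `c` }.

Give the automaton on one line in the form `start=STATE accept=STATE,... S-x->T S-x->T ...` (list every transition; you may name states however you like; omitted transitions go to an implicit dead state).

start=q0 accept=q10,q11,q12 q0-a->q1 q0-b->q2 q0-c->q3 q1-a->q4 q1-b->q5 q1-c->q6 q2-a->q7 q2-b->q8 q2-c->q9 q3-a->q10 q3-b->q11 q3-c->q12 q4-a->q4 q4-b->q5 q4-c->q6 q5-a->q7 q5-b->q8 q5-c->q9 q6-a->q10 q6-b->q11 q6-c->q12 q7-a->q4 q7-b->q5 q7-c->q6 q8-a->q7 q8-b->q8 q8-c->q9 q9-a->q10 q9-b->q11 q9-c->q12 q10-a->q4 q10-b->q5 q10-c->q6 q11-a->q7 q11-b->q8 q11-c->q9 q12-a->q10 q12-b->q11 q12-c->q12

Because acceptance depends on a position counted from the end, the machine has to buffer the most recent 2 symbols. Make each state the string of the last up-to-2 symbols read; on input `x` shift the window left and append `x`. Accept when the buffered window has length 2 and begins with `c`.
13 states suffice.
          a    b    c  
>  q0     q1   q2   q3 
   q1     q4   q5   q6 
   q2     q7   q8   q9 
   q3    q10  q11  q12 
   q4     q4   q5   q6 
   q5     q7   q8   q9 
   q6    q10  q11  q12 
   q7     q4   q5   q6 
   q8     q7   q8   q9 
   q9    q10  q11  q12 
 * q10    q4   q5   q6 
 * q11    q7   q8   q9 
 * q12   q10  q11  q12 
(> = start, * = accepting)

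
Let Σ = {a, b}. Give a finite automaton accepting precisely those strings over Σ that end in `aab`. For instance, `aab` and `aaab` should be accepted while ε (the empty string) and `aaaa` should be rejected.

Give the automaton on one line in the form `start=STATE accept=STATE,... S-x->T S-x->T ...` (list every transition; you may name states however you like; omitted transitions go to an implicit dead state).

start=s0 accept=s3 s0-a->s1 s0-b->s0 s1-a->s2 s1-b->s0 s2-a->s2 s2-b->s3 s3-a->s1 s3-b->s0

Remember how much of `aab` the current input suffix matches. State s0 means no match yet; s1 means the last symbol is `a`; s2 means the last 2 symbols are `aa`; s3 means the last 3 symbols are `aab`. Only s3 accepts. On a mismatch, fall back to the longest proper suffix that is still a prefix of `aab`.
4 states suffice.
        a   b  
>  s0   s1  s0 
   s1   s2  s0 
   s2   s2  s3 
 * s3   s1  s0 
(> = start, * = accepting)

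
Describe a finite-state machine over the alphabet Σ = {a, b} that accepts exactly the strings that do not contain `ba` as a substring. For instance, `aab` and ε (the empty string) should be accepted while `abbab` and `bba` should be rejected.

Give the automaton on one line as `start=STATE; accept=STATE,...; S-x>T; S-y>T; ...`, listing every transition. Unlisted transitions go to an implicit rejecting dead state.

start=s0; accept=s0,s1; s0-a>s0; s0-b>s1; s1-a>s2; s1-b>s1; s2-a>s2; s2-b>s2

Track partial matches of the forbidden pattern `ba`. State s2 is a dead state reached once `ba` has occurred; every other state accepts. s0 means no part of `ba` is currently matched.
A 3-state machine:
        a   b  
>* s0   s0  s1 
 * s1   s2  s1 
   s2   s2  s2 
(> = start, * = accepting)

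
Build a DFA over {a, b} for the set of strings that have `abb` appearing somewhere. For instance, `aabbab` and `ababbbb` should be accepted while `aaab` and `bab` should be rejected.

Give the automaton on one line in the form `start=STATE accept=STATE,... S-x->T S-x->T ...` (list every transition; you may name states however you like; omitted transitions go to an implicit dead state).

start=q0 accept=q3 q0-a->q1 q0-b->q0 q1-a->q1 q1-b->q2 q2-a->q1 q2-b->q3 q3-a->q3 q3-b->q3

States q0..q2 record the length of the longest prefix of `abb` that matches the current input suffix. Reaching q3 means `abb` has been seen, and we stay there forever. Accept from q3.
A 4-state machine:
        a   b  
>  q0   q1  q0 
   q1   q1  q2 
   q2   q1  q3 
 * q3   q3  q3 
(> = start, * = accepting)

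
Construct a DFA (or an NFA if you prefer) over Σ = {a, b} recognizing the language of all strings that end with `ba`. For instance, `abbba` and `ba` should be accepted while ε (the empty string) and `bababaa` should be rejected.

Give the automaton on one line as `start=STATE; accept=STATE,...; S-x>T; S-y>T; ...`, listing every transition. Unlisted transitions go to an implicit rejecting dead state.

Remember how much of `ba` the current input suffix matches. State s0 means no match yet; s1 means the last symbol is `b`; s2 means the last 2 symbols are `ba`. Only s2 accepts. On a mismatch, fall back to the longest proper suffix that is still a prefix of `ba`.
        a   b  
>  s0   s0  s1 
   s1   s2  s1 
 * s2   s0  s1 
(> = start, * = accepting)

start=s0; accept=s2; s0-a>s0; s0-b>s1; s1-a>s2; s1-b>s1; s2-a>s0; s2-b>s1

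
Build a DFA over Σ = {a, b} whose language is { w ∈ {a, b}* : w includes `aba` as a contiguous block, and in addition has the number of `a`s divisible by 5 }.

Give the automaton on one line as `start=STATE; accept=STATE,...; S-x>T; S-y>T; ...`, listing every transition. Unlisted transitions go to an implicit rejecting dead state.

Handle the two conditions separately and then intersect. The first has 4 states tracking whether and how much of `aba` has been seen; the second has 5 states tracking the count of `a`s modulo 5. A product state is a pair (one from each), accepting exactly when both do.
With 20 states:
          a    b  
>  S0     S1   S0 
   S1     S2   S3 
   S2     S4   S5 
   S3     S6   S7 
   S4     S8   S9 
   S5    S10  S11 
   S6    S10   S6 
   S7     S2   S7 
   S8    S12  S13 
   S9    S14  S15 
   S10   S14  S10 
   S11    S4  S11 
   S12    S1  S16 
   S13   S17  S18 
   S14   S17  S14 
   S15    S8  S15 
   S16   S19   S0 
 * S17   S19  S17 
   S18   S12  S18 
   S19    S6  S19 
(> = start, * = accepting)

start=S0; accept=S17; S0-a>S1; S0-b>S0; S1-a>S2; S1-b>S3; S2-a>S4; S2-b>S5; S3-a>S6; S3-b>S7; S4-a>S8; S4-b>S9; S5-a>S10; S5-b>S11; S6-a>S10; S6-b>S6; S7-a>S2; S7-b>S7; S8-a>S12; S8-b>S13; S9-a>S14; S9-b>S15; S10-a>S14; S10-b>S10; S11-a>S4; S11-b>S11; S12-a>S1; S12-b>S16; S13-a>S17; S13-b>S18; S14-a>S17; S14-b>S14; S15-a>S8; S15-b>S15; S16-a>S19; S16-b>S0; S17-a>S19; S17-b>S17; S18-a>S12; S18-b>S18; S19-a>S6; S19-b>S19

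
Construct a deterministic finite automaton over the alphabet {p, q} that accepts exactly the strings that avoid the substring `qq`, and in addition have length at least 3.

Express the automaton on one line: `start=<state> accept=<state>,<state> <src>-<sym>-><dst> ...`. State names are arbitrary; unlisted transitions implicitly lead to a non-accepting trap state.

start=A accept=G,H A-p->B A-q->C B-p->D B-q->E C-p->D C-q->F D-p->G D-q->H E-p->G E-q->F F-p->F F-q->F G-p->G G-q->H H-p->G H-q->F

Build one automaton per condition and run them in lockstep. The first has 3 states tracking partial matches of the forbidden pattern `qq`; the second has 5 states tracking the input length, saturating at 4. A product state is a pair (one from each), accepting exactly when both do. Equivalent product states are then merged.
With 8 states:
       p  q 
>  A   B  C 
   B   D  E 
   C   D  F 
   D   G  H 
   E   G  F 
   F   F  F 
 * G   G  H 
 * H   G  F 
(> = start, * = accepting)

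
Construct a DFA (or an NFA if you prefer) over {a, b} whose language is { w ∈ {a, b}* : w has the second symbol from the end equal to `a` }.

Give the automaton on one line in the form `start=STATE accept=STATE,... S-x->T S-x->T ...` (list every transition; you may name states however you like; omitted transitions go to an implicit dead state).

start=S0 accept=S3,S4 S0-a->S1 S0-b->S2 S1-a->S3 S1-b->S4 S2-a->S5 S2-b->S6 S3-a->S3 S3-b->S4 S4-a->S5 S4-b->S6 S5-a->S3 S5-b->S4 S6-a->S5 S6-b->S6

A DFA must remember the last 2 symbols (since which symbol is second-to-last isn't known until the input ends). Use one state per possible window of the last ≤2 symbols; accept from those whose window starts with `a`.
With 7 states:
        a   b  
>  S0   S1  S2 
   S1   S3  S4 
   S2   S5  S6 
 * S3   S3  S4 
 * S4   S5  S6 
   S5   S3  S4 
   S6   S5  S6 
(> = start, * = accepting)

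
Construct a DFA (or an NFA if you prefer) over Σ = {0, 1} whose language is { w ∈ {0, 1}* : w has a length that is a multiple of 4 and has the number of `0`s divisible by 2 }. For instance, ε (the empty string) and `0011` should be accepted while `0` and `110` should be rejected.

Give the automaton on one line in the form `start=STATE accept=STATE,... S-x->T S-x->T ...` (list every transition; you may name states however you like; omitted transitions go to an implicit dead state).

Build one automaton per condition and run them in lockstep. One (4 states) tracks the input length modulo 4; the other (2 states) tracks the count of `0`s modulo 2. Each combined state is a pair, one component from each; accept when both components accept.
8 states suffice.
        0   1  
>* s0   s1  s2 
   s1   s3  s4 
   s2   s4  s3 
   s3   s5  s6 
   s4   s6  s5 
   s5   s0  s7 
   s6   s7  s0 
   s7   s2  s1 
(> = start, * = accepting)

start=s0 accept=s0 s0-0->s1 s0-1->s2 s1-0->s3 s1-1->s4 s2-0->s4 s2-1->s3 s3-0->s5 s3-1->s6 s4-0->s6 s4-1->s5 s5-0->s0 s5-1->s7 s6-0->s7 s6-1->s0 s7-0->s2 s7-1->s1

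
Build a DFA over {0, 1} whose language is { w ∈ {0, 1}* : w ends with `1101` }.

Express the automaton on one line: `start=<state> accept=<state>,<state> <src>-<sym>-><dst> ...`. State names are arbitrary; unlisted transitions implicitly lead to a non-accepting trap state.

start=A accept=E A-0->A A-1->B B-0->A B-1->C C-0->D C-1->C D-0->A D-1->E E-0->A E-1->C

Remember how much of `1101` the current input suffix matches. State A means no match yet; B means the last symbol is `1`; C means the last 2 symbols are `11`; D means the last 3 symbols are `110`; E means the last 4 symbols are `1101`. Only E accepts. On a mismatch, fall back to the longest proper suffix that is still a prefix of `1101`.
With 5 states:
       0  1 
>  A   A  B 
   B   A  C 
   C   D  C 
   D   A  E 
 * E   A  C 
(> = start, * = accepting)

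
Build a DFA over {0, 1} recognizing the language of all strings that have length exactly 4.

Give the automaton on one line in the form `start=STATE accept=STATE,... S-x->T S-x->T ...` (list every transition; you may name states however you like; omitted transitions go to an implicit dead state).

start=q0 accept=q4 q0-0->q1 q0-1->q1 q1-0->q2 q1-1->q2 q2-0->q3 q2-1->q3 q3-0->q4 q3-1->q4 q4-0->q5 q4-1->q5 q5-0->q5 q5-1->q5

Count input length up to 5: every symbol moves from q0 toward q5, which means 'more than 4' and absorbs. Accept from {q4}.
6 states suffice.
        0   1  
>  q0   q1  q1 
   q1   q2  q2 
   q2   q3  q3 
   q3   q4  q4 
 * q4   q5  q5 
   q5   q5  q5 
(> = start, * = accepting)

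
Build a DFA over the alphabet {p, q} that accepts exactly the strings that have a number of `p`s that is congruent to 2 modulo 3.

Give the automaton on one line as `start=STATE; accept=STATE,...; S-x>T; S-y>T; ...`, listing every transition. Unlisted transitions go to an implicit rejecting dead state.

start=A; accept=C; A-p>B; A-q>A; B-p>C; B-q>B; C-p>A; C-q>C

Keep the running count of `p`s modulo 3: each `p` advances along the cycle A → B → C → A while other symbols loop. Accept at C.
3 states suffice.
       p  q 
>  A   B  A 
   B   C  B 
 * C   A  C 
(> = start, * = accepting)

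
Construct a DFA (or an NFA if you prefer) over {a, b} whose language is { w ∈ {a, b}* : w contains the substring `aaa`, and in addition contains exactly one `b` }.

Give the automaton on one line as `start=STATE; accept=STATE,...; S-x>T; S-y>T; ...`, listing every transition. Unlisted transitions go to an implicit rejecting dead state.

start=q0; accept=q9; q0-a>q1; q0-b>q2; q1-a>q3; q1-b>q2; q2-a>q4; q2-b>q5; q3-a>q6; q3-b>q2; q4-a>q7; q4-b>q5; q5-a>q8; q5-b>q5; q6-a>q6; q6-b>q9; q7-a>q9; q7-b>q5; q8-a>q10; q8-b>q5; q9-a>q9; q9-b>q11; q10-a>q11; q10-b>q5; q11-a>q11; q11-b>q11

Handle the two conditions separately and then intersect. One (4 states) tracks whether and how much of `aaa` has been seen; the other (3 states) tracks the count of `b`s, saturating at 2. Each combined state is a pair, one component from each; accept when both components accept.
          a    b  
>  q0     q1   q2 
   q1     q3   q2 
   q2     q4   q5 
   q3     q6   q2 
   q4     q7   q5 
   q5     q8   q5 
   q6     q6   q9 
   q7     q9   q5 
   q8    q10   q5 
 * q9     q9  q11 
   q10   q11   q5 
   q11   q11  q11 
(> = start, * = accepting)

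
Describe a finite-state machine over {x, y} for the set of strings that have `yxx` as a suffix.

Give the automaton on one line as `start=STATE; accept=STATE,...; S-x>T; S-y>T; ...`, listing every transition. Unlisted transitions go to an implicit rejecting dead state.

start=q0; accept=q3; q0-x>q0; q0-y>q1; q1-x>q2; q1-y>q1; q2-x>q3; q2-y>q1; q3-x>q0; q3-y>q1

Let each state record the length of the longest suffix of the input read so far that is also a prefix of `yxx`. q1 means the last symbol is `y`; q2 means the last 2 symbols are `yx`; q3 means the last 3 symbols are `yxx`. Accept only at q3, where the string currently ends in `yxx`.
With 4 states:
        x   y  
>  q0   q0  q1 
   q1   q2  q1 
   q2   q3  q1 
 * q3   q0  q1 
(> = start, * = accepting)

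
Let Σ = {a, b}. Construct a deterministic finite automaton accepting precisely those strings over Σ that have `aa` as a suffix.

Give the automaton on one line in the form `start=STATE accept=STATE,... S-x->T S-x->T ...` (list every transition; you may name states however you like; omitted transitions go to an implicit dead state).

Let each state record the length of the longest suffix of the input read so far that is also a prefix of `aa`. q1 means the last symbol is `a`; q2 means the last 2 symbols are `aa`. Accept only at q2, where the string currently ends in `aa`.
        a   b  
>  q0   q1  q0 
   q1   q2  q0 
 * q2   q2  q0 
(> = start, * = accepting)

start=q0 accept=q2 q0-a->q1 q0-b->q0 q1-a->q2 q1-b->q0 q2-a->q2 q2-b->q0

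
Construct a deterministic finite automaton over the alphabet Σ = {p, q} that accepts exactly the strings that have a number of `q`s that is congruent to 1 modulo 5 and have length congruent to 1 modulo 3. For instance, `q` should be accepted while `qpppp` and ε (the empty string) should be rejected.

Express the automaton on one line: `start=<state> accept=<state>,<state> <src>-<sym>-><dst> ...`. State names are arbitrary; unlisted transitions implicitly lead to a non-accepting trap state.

start=A accept=C A-p->B A-q->C B-p->D B-q->E C-p->E C-q->F D-p->A D-q->G E-p->G E-q->H F-p->H F-q->I G-p->C G-q->J H-p->J H-q->K I-p->K I-q->L J-p->F J-q->M K-p->M K-q->N L-p->N L-q->D M-p->I M-q->O N-p->O N-q->A O-p->L O-q->B

Build one automaton per condition and run them in lockstep. The first has 5 states tracking the count of `q`s modulo 5; the second has 3 states tracking the input length modulo 3. A product state is a pair (one from each), accepting exactly when both do.
15 states suffice.
       p  q 
>  A   B  C 
   B   D  E 
 * C   E  F 
   D   A  G 
   E   G  H 
   F   H  I 
   G   C  J 
   H   J  K 
   I   K  L 
   J   F  M 
   K   M  N 
   L   N  D 
   M   I  O 
   N   O  A 
   O   L  B 
(> = start, * = accepting)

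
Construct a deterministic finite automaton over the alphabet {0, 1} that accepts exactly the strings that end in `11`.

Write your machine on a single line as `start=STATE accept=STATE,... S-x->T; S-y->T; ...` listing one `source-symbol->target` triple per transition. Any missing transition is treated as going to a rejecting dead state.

start=q0; accept=q2; q0-0->q0; q0-1->q1; q1-0->q0; q1-1->q2; q2-0->q0; q2-1->q2

Let each state record the length of the longest suffix of the input read so far that is also a prefix of `11`. q1 means the last symbol is `1`; q2 means the last 2 symbols are `11`. Accept only at q2, where the string currently ends in `11`.
        0   1  
>  q0   q0  q1 
   q1   q0  q2 
 * q2   q0  q2 
(> = start, * = accepting)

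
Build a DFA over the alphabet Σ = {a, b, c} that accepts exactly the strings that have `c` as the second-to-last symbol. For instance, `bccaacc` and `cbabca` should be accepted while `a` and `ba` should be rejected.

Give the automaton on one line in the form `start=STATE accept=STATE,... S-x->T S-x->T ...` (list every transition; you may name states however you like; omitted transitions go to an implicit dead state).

start=q0 accept=q10,q11,q12 q0-a->q1 q0-b->q2 q0-c->q3 q1-a->q4 q1-b->q5 q1-c->q6 q2-a->q7 q2-b->q8 q2-c->q9 q3-a->q10 q3-b->q11 q3-c->q12 q4-a->q4 q4-b->q5 q4-c->q6 q5-a->q7 q5-b->q8 q5-c->q9 q6-a->q10 q6-b->q11 q6-c->q12 q7-a->q4 q7-b->q5 q7-c->q6 q8-a->q7 q8-b->q8 q8-c->q9 q9-a->q10 q9-b->q11 q9-c->q12 q10-a->q4 q10-b->q5 q10-c->q6 q11-a->q7 q11-b->q8 q11-c->q9 q12-a->q10 q12-b->q11 q12-c->q12

A DFA must remember the last 2 symbols (since which symbol is second-to-last isn't known until the input ends). Use one state per possible window of the last ≤2 symbols; accept from those whose window starts with `c`.
13 states suffice.
          a    b    c  
>  q0     q1   q2   q3 
   q1     q4   q5   q6 
   q2     q7   q8   q9 
   q3    q10  q11  q12 
   q4     q4   q5   q6 
   q5     q7   q8   q9 
   q6    q10  q11  q12 
   q7     q4   q5   q6 
   q8     q7   q8   q9 
   q9    q10  q11  q12 
 * q10    q4   q5   q6 
 * q11    q7   q8   q9 
 * q12   q10  q11  q12 
(> = start, * = accepting)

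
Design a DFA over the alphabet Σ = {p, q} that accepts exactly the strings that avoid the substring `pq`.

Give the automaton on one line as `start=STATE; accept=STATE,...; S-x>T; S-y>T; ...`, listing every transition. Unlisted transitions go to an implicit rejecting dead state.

start=s0; accept=s0,s1; s0-p>s1; s0-q>s0; s1-p>s1; s1-q>s2; s2-p>s2; s2-q>s2

This is the complement of 'contains `pq`'. Use the same substring-matching states — s0 through s2 holding how much of `pq` has just been matched — but flip the accepting set: everything except the trap s2 accepts.
3 states suffice.
        p   q  
>* s0   s1  s0 
 * s1   s1  s2 
   s2   s2  s2 
(> = start, * = accepting)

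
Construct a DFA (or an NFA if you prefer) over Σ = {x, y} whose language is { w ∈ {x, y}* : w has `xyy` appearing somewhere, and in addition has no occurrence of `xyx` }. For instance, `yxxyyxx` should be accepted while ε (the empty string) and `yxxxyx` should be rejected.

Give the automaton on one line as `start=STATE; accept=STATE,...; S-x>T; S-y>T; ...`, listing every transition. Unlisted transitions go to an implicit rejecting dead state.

Run two small machines in parallel and take their product. One (4 states) tracks whether and how much of `xyy` has been seen; the other (4 states) tracks partial matches of the forbidden pattern `xyx`. Each combined state is a pair, one component from each; accept when both components accept. After merging equivalent states the machine shrinks.
With 7 states:
        x   y  
>  q0   q1  q0 
   q1   q1  q2 
   q2   q3  q4 
   q3   q3  q3 
 * q4   q5  q4 
 * q5   q5  q6 
 * q6   q3  q4 
(> = start, * = accepting)

start=q0; accept=q4,q5,q6; q0-x>q1; q0-y>q0; q1-x>q1; q1-y>q2; q2-x>q3; q2-y>q4; q3-x>q3; q3-y>q3; q4-x>q5; q4-y>q4; q5-x>q5; q5-y>q6; q6-x>q3; q6-y>q4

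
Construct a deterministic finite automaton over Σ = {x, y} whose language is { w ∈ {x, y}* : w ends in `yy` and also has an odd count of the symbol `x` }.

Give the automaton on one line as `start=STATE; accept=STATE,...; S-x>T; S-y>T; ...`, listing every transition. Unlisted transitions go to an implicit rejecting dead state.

start=q0; accept=q3; q0-x>q1; q0-y>q0; q1-x>q0; q1-y>q2; q2-x>q0; q2-y>q3; q3-x>q0; q3-y>q3

Run two small machines in parallel and take their product. One (3 states) tracks how much of the suffix `yy` has currently been matched; the other (2 states) tracks the count of `x`s modulo 2. Each combined state is a pair, one component from each; accept when both components accept. Equivalent product states are then merged.
        x   y  
>  q0   q1  q0 
   q1   q0  q2 
   q2   q0  q3 
 * q3   q0  q3 
(> = start, * = accepting)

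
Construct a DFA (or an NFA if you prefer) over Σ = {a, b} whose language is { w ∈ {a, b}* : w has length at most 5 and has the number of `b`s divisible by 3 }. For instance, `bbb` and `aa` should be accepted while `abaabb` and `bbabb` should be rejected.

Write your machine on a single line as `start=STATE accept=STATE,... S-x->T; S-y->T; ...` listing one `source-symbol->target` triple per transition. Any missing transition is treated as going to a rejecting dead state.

start=q0; accept=q0,q1,q3,q6,q9,q12; q0-a->q1; q0-b->q2; q1-a->q3; q1-b->q4; q2-a->q4; q2-b->q5; q3-a->q6; q3-b->q7; q4-a->q7; q4-b->q8; q5-a->q8; q5-b->q6; q6-a->q9; q6-b->q10; q7-a->q10; q7-b->q11; q8-a->q11; q8-b->q9; q9-a->q12; q9-b->q10; q10-a->q10; q10-b->q10; q11-a->q10; q11-b->q12; q12-a->q10; q12-b->q10

Build one automaton per condition and run them in lockstep. One (7 states) tracks the input length, saturating at 6; the other (3 states) tracks the count of `b`s modulo 3. Each combined state is a pair, one component from each; accept when both components accept. After merging equivalent states the machine shrinks.
          a    b  
>* q0     q1   q2 
 * q1     q3   q4 
   q2     q4   q5 
 * q3     q6   q7 
   q4     q7   q8 
   q5     q8   q6 
 * q6     q9  q10 
   q7    q10  q11 
   q8    q11   q9 
 * q9    q12  q10 
   q10   q10  q10 
   q11   q10  q12 
 * q12   q10  q10 
(> = start, * = accepting)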